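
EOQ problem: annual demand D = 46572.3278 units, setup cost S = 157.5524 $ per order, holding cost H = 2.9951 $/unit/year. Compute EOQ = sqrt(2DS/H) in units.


2*D*S = 2 * 46572.3278 * 157.5524 = 14675164.0370
2*D*S/H = 4899724.2286
EOQ = sqrt(4899724.2286) = 2213.5321

2213.5321 units


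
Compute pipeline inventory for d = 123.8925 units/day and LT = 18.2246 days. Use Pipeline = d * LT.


Pipeline = 123.8925 * 18.2246 = 2257.8913

2257.8913 units


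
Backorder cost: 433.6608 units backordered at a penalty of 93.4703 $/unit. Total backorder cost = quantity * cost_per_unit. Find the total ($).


Total = 433.6608 * 93.4703 = 40534.4051

40534.4051 $


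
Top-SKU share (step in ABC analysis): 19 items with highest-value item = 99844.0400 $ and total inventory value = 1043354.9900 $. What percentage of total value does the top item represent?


Top item = 99844.0400
Total = 1043354.9900
Percentage = 99844.0400 / 1043354.9900 * 100 = 9.5695

9.5695%


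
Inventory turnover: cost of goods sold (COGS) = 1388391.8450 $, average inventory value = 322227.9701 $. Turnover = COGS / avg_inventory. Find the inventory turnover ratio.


Turnover = 1388391.8450 / 322227.9701 = 4.3087

4.3087


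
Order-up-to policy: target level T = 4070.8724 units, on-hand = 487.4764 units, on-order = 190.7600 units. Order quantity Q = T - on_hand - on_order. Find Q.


Inventory position = OH + OO = 487.4764 + 190.7600 = 678.2364
Q = 4070.8724 - 678.2364 = 3392.6360

3392.6360 units


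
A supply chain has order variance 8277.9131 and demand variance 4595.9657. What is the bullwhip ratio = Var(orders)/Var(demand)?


BW = 8277.9131 / 4595.9657 = 1.8011

1.8011


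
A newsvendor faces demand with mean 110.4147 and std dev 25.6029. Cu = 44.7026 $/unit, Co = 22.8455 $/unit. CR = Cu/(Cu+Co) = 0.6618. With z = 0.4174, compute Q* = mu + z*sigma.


CR = Cu/(Cu+Co) = 44.7026/(44.7026+22.8455) = 0.6618
z = 0.4174
Q* = 110.4147 + 0.4174 * 25.6029 = 121.1014

121.1014 units


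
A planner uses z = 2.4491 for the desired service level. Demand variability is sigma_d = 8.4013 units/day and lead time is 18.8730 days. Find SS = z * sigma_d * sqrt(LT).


sqrt(LT) = sqrt(18.8730) = 4.3443
SS = 2.4491 * 8.4013 * 4.3443 = 89.3868

89.3868 units


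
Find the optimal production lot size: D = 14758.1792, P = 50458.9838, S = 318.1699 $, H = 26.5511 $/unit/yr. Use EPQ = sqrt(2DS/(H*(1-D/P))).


1 - D/P = 1 - 0.2925 = 0.7075
H*(1-D/P) = 18.7855
2DS = 9391216.8005
EPQ = sqrt(499919.2315) = 707.0497

707.0497 units


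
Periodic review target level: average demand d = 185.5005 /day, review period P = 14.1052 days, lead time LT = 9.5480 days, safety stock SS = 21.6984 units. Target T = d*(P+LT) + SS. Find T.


P + LT = 23.6532
d*(P+LT) = 185.5005 * 23.6532 = 4387.6804
T = 4387.6804 + 21.6984 = 4409.3788

4409.3788 units


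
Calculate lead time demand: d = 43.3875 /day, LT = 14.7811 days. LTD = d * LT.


LTD = 43.3875 * 14.7811 = 641.3150

641.3150 units


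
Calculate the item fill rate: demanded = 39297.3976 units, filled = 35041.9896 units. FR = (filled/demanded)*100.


FR = 35041.9896 / 39297.3976 * 100 = 89.1713

89.1713%


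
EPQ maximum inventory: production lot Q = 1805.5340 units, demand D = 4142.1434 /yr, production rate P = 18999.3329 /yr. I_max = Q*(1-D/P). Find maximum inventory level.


D/P = 0.2180
1 - D/P = 0.7820
I_max = 1805.5340 * 0.7820 = 1411.9001

1411.9001 units


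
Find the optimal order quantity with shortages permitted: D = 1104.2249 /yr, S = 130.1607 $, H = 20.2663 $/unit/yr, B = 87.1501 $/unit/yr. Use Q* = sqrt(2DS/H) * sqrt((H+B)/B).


sqrt(2DS/H) = 119.0958
sqrt((H+B)/B) = 1.1102
Q* = 119.0958 * 1.1102 = 132.2202

132.2202 units


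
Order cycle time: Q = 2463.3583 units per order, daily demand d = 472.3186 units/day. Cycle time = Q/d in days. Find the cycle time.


Cycle = 2463.3583 / 472.3186 = 5.2155

5.2155 days


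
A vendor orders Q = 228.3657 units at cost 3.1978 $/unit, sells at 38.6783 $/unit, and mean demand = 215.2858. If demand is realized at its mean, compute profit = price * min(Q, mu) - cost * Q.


Sales at mu = min(228.3657, 215.2858) = 215.2858
Revenue = 38.6783 * 215.2858 = 8326.8888
Total cost = 3.1978 * 228.3657 = 730.2678
Profit = 8326.8888 - 730.2678 = 7596.6209

7596.6209 $


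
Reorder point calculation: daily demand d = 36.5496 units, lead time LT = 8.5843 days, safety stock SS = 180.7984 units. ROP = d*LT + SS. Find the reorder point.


d*LT = 36.5496 * 8.5843 = 313.7527
ROP = 313.7527 + 180.7984 = 494.5511

494.5511 units


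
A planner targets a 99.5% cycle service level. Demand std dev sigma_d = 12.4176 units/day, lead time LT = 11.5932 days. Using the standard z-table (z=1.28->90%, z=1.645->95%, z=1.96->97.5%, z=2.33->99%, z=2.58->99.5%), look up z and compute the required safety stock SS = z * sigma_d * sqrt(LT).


From the table, SL = 99.5% corresponds to z = 2.58
sqrt(LT) = sqrt(11.5932) = 3.4049
SS = 2.58 * 12.4176 * 3.4049 = 109.0835

109.0835 units


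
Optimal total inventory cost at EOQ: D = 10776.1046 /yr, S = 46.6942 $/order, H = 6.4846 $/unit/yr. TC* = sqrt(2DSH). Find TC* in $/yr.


2*D*S*H = 6525862.5916
TC* = sqrt(6525862.5916) = 2554.5768

2554.5768 $/yr


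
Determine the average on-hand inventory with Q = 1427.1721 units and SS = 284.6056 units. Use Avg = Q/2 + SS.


Q/2 = 713.5861
Avg = 713.5861 + 284.6056 = 998.1916

998.1916 units


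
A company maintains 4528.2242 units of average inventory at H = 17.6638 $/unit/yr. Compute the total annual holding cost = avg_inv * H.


Cost = 4528.2242 * 17.6638 = 79985.6466

79985.6466 $/yr


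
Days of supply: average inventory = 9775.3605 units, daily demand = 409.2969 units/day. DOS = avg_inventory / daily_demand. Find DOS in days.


DOS = 9775.3605 / 409.2969 = 23.8833

23.8833 days


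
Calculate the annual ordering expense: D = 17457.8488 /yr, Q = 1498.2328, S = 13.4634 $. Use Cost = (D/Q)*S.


Number of orders = D/Q = 11.6523
Cost = 11.6523 * 13.4634 = 156.8795

156.8795 $/yr


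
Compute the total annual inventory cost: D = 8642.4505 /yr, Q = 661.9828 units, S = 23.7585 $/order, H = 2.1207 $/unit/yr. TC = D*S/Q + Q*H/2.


Ordering cost = D*S/Q = 310.1767
Holding cost = Q*H/2 = 701.9335
TC = 310.1767 + 701.9335 = 1012.1102

1012.1102 $/yr


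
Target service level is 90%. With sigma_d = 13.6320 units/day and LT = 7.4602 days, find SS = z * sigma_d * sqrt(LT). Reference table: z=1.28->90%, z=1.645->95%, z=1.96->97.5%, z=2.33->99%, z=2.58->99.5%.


From the table, SL = 90% corresponds to z = 1.28
sqrt(LT) = sqrt(7.4602) = 2.7313
SS = 1.28 * 13.6320 * 2.7313 = 47.6590

47.6590 units


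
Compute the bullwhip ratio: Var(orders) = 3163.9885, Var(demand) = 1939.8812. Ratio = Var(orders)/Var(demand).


BW = 3163.9885 / 1939.8812 = 1.6310

1.6310


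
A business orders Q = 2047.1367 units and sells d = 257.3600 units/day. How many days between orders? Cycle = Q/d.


Cycle = 2047.1367 / 257.3600 = 7.9544

7.9544 days


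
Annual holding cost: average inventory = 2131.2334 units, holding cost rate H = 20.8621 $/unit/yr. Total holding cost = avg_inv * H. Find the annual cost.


Cost = 2131.2334 * 20.8621 = 44462.0043

44462.0043 $/yr


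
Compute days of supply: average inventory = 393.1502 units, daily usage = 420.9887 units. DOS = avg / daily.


DOS = 393.1502 / 420.9887 = 0.9339

0.9339 days


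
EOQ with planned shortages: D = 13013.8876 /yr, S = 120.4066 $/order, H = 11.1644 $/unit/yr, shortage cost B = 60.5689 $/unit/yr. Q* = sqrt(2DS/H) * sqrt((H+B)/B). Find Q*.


sqrt(2DS/H) = 529.8171
sqrt((H+B)/B) = 1.0883
Q* = 529.8171 * 1.0883 = 576.5826

576.5826 units


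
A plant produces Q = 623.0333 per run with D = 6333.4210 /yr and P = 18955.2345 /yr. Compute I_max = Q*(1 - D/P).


D/P = 0.3341
1 - D/P = 0.6659
I_max = 623.0333 * 0.6659 = 414.8622

414.8622 units


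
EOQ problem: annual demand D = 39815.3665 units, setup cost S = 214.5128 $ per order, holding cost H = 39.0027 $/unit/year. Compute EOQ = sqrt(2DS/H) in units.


2*D*S = 2 * 39815.3665 * 214.5128 = 17081811.5019
2*D*S/H = 437964.8461
EOQ = sqrt(437964.8461) = 661.7891

661.7891 units


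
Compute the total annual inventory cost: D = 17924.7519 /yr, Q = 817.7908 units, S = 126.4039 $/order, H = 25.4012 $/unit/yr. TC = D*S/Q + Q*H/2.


Ordering cost = D*S/Q = 2770.5845
Holding cost = Q*H/2 = 10386.4338
TC = 2770.5845 + 10386.4338 = 13157.0184

13157.0184 $/yr


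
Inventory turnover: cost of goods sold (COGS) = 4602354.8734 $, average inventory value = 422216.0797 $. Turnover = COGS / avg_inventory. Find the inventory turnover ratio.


Turnover = 4602354.8734 / 422216.0797 = 10.9005

10.9005


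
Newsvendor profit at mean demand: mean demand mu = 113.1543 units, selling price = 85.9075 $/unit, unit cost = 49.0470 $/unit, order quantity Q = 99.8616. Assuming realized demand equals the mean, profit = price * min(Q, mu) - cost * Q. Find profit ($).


Sales at mu = min(99.8616, 113.1543) = 99.8616
Revenue = 85.9075 * 99.8616 = 8578.8604
Total cost = 49.0470 * 99.8616 = 4897.9119
Profit = 8578.8604 - 4897.9119 = 3680.9485

3680.9485 $


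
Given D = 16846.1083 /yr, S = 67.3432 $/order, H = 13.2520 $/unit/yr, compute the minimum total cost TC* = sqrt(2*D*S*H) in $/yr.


2*D*S*H = 30068015.1558
TC* = sqrt(30068015.1558) = 5483.4310

5483.4310 $/yr


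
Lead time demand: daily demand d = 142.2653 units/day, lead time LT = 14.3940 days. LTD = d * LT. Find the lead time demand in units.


LTD = 142.2653 * 14.3940 = 2047.7667

2047.7667 units


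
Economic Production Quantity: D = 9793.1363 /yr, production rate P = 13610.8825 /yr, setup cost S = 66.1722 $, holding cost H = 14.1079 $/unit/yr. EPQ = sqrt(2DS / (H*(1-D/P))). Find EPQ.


1 - D/P = 1 - 0.7195 = 0.2805
H*(1-D/P) = 3.9572
2DS = 1296066.7477
EPQ = sqrt(327524.8278) = 572.2978

572.2978 units


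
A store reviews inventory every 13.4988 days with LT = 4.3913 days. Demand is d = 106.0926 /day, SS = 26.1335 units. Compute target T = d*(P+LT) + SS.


P + LT = 17.8901
d*(P+LT) = 106.0926 * 17.8901 = 1898.0072
T = 1898.0072 + 26.1335 = 1924.1407

1924.1407 units


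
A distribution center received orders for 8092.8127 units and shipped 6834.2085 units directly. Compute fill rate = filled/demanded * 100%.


FR = 6834.2085 / 8092.8127 * 100 = 84.4479

84.4479%


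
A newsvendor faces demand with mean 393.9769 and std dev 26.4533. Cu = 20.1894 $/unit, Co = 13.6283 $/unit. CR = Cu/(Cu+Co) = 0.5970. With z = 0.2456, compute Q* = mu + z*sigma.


CR = Cu/(Cu+Co) = 20.1894/(20.1894+13.6283) = 0.5970
z = 0.2456
Q* = 393.9769 + 0.2456 * 26.4533 = 400.4738

400.4738 units


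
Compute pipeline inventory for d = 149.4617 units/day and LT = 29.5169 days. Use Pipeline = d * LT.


Pipeline = 149.4617 * 29.5169 = 4411.6461

4411.6461 units


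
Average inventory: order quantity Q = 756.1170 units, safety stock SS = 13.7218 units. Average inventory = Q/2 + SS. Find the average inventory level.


Q/2 = 378.0585
Avg = 378.0585 + 13.7218 = 391.7803

391.7803 units


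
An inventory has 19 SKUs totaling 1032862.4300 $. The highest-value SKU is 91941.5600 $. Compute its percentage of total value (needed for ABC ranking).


Top item = 91941.5600
Total = 1032862.4300
Percentage = 91941.5600 / 1032862.4300 * 100 = 8.9016

8.9016%


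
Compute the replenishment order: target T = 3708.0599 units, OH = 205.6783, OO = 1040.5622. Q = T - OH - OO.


Inventory position = OH + OO = 205.6783 + 1040.5622 = 1246.2405
Q = 3708.0599 - 1246.2405 = 2461.8194

2461.8194 units


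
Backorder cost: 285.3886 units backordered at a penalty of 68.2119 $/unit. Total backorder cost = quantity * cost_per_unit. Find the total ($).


Total = 285.3886 * 68.2119 = 19466.8986

19466.8986 $


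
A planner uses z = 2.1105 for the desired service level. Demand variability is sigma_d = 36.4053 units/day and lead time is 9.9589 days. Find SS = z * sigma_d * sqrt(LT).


sqrt(LT) = sqrt(9.9589) = 3.1558
SS = 2.1105 * 36.4053 * 3.1558 = 242.4687

242.4687 units


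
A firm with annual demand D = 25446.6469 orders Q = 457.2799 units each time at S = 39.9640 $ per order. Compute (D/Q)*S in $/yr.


Number of orders = D/Q = 55.6479
Cost = 55.6479 * 39.9640 = 2223.9110

2223.9110 $/yr


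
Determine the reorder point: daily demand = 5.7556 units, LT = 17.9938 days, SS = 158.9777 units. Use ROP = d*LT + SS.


d*LT = 5.7556 * 17.9938 = 103.5651
ROP = 103.5651 + 158.9777 = 262.5428

262.5428 units


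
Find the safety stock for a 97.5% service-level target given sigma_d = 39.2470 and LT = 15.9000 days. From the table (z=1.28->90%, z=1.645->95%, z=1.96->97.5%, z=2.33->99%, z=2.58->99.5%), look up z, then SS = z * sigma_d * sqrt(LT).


From the table, SL = 97.5% corresponds to z = 1.96
sqrt(LT) = sqrt(15.9000) = 3.9875
SS = 1.96 * 39.2470 * 3.9875 = 306.7334

306.7334 units


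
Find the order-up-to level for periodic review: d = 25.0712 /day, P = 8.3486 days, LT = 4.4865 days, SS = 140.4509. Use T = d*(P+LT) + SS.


P + LT = 12.8351
d*(P+LT) = 25.0712 * 12.8351 = 321.7914
T = 321.7914 + 140.4509 = 462.2423

462.2423 units


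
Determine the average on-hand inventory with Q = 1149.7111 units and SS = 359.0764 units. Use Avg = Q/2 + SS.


Q/2 = 574.8555
Avg = 574.8555 + 359.0764 = 933.9319

933.9319 units


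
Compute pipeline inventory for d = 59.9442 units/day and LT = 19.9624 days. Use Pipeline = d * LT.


Pipeline = 59.9442 * 19.9624 = 1196.6301

1196.6301 units


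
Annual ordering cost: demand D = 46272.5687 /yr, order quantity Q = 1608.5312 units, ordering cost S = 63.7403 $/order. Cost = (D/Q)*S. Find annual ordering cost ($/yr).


Number of orders = D/Q = 28.7670
Cost = 28.7670 * 63.7403 = 1833.6153

1833.6153 $/yr


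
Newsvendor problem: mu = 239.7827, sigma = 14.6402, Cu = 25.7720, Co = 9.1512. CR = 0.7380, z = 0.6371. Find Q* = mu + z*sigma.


CR = Cu/(Cu+Co) = 25.7720/(25.7720+9.1512) = 0.7380
z = 0.6371
Q* = 239.7827 + 0.6371 * 14.6402 = 249.1100

249.1100 units


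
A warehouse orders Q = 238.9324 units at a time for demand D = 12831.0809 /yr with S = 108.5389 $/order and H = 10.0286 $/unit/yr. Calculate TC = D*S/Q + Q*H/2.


Ordering cost = D*S/Q = 5828.7256
Holding cost = Q*H/2 = 1198.0787
TC = 5828.7256 + 1198.0787 = 7026.8044

7026.8044 $/yr


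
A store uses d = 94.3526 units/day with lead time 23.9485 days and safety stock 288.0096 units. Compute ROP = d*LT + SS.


d*LT = 94.3526 * 23.9485 = 2259.6032
ROP = 2259.6032 + 288.0096 = 2547.6128

2547.6128 units


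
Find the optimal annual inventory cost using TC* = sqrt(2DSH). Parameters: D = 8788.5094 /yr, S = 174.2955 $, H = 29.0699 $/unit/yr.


2*D*S*H = 89058408.4375
TC* = sqrt(89058408.4375) = 9437.0763

9437.0763 $/yr


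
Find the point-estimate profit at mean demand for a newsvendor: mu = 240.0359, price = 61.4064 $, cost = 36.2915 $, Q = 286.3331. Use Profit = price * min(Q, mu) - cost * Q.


Sales at mu = min(286.3331, 240.0359) = 240.0359
Revenue = 61.4064 * 240.0359 = 14739.7405
Total cost = 36.2915 * 286.3331 = 10391.4577
Profit = 14739.7405 - 10391.4577 = 4348.2828

4348.2828 $


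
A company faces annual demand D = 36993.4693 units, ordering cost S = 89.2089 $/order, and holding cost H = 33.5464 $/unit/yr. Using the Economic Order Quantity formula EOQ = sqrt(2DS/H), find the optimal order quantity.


2*D*S = 2 * 36993.4693 * 89.2089 = 6600293.4069
2*D*S/H = 196751.1687
EOQ = sqrt(196751.1687) = 443.5664

443.5664 units


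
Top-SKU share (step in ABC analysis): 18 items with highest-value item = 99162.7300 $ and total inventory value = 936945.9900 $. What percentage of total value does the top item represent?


Top item = 99162.7300
Total = 936945.9900
Percentage = 99162.7300 / 936945.9900 * 100 = 10.5836

10.5836%


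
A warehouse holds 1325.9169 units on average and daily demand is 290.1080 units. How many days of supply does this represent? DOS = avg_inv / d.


DOS = 1325.9169 / 290.1080 = 4.5704

4.5704 days


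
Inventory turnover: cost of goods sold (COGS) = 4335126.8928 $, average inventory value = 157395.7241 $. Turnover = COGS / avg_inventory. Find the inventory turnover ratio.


Turnover = 4335126.8928 / 157395.7241 = 27.5429

27.5429


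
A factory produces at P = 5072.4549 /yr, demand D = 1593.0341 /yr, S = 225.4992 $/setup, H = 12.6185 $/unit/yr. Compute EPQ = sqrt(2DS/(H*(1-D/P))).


1 - D/P = 1 - 0.3141 = 0.6859
H*(1-D/P) = 8.6556
2DS = 718455.8302
EPQ = sqrt(83004.8713) = 288.1057

288.1057 units


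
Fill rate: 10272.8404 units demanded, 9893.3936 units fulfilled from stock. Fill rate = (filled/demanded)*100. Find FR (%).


FR = 9893.3936 / 10272.8404 * 100 = 96.3063

96.3063%


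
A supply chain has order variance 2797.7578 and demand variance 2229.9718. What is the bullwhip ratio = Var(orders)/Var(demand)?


BW = 2797.7578 / 2229.9718 = 1.2546

1.2546


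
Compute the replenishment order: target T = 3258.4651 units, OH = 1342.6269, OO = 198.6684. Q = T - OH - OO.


Inventory position = OH + OO = 1342.6269 + 198.6684 = 1541.2953
Q = 3258.4651 - 1541.2953 = 1717.1698

1717.1698 units


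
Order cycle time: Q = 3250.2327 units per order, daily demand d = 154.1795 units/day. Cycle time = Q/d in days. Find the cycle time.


Cycle = 3250.2327 / 154.1795 = 21.0808

21.0808 days


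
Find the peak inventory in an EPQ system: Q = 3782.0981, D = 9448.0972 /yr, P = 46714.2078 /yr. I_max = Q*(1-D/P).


D/P = 0.2023
1 - D/P = 0.7977
I_max = 3782.0981 * 0.7977 = 3017.1567

3017.1567 units


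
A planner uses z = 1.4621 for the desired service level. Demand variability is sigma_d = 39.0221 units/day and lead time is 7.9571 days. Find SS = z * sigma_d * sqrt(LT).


sqrt(LT) = sqrt(7.9571) = 2.8208
SS = 1.4621 * 39.0221 * 2.8208 = 160.9404

160.9404 units


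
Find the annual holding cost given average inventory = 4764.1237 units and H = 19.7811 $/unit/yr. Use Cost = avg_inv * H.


Cost = 4764.1237 * 19.7811 = 94239.6073

94239.6073 $/yr


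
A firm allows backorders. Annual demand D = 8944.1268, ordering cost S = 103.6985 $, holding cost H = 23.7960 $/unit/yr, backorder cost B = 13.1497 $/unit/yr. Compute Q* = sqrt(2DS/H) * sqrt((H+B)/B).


sqrt(2DS/H) = 279.2018
sqrt((H+B)/B) = 1.6762
Q* = 279.2018 * 1.6762 = 467.9961

467.9961 units


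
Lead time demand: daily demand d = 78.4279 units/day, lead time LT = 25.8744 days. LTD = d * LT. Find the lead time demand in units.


LTD = 78.4279 * 25.8744 = 2029.2749

2029.2749 units


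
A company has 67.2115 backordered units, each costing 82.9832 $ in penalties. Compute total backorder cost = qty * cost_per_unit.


Total = 67.2115 * 82.9832 = 5577.4253

5577.4253 $


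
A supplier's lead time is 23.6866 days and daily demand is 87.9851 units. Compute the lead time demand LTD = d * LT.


LTD = 87.9851 * 23.6866 = 2084.0679

2084.0679 units


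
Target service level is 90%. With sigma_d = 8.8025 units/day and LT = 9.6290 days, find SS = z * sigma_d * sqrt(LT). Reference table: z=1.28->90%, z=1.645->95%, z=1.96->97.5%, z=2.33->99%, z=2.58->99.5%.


From the table, SL = 90% corresponds to z = 1.28
sqrt(LT) = sqrt(9.6290) = 3.1031
SS = 1.28 * 8.8025 * 3.1031 = 34.9628

34.9628 units


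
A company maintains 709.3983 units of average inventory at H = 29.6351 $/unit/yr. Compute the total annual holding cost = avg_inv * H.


Cost = 709.3983 * 29.6351 = 21023.0896

21023.0896 $/yr


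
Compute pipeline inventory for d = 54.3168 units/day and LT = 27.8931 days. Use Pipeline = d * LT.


Pipeline = 54.3168 * 27.8931 = 1515.0639

1515.0639 units


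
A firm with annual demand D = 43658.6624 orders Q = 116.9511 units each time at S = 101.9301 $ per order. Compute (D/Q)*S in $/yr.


Number of orders = D/Q = 373.3070
Cost = 373.3070 * 101.9301 = 38051.2182

38051.2182 $/yr


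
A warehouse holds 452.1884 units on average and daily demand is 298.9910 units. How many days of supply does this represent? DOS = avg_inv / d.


DOS = 452.1884 / 298.9910 = 1.5124

1.5124 days


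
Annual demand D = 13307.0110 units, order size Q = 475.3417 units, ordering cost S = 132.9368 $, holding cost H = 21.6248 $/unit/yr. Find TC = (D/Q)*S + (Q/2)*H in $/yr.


Ordering cost = D*S/Q = 3721.5154
Holding cost = Q*H/2 = 5139.5846
TC = 3721.5154 + 5139.5846 = 8861.1000

8861.1000 $/yr


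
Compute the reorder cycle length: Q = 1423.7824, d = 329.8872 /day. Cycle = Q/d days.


Cycle = 1423.7824 / 329.8872 = 4.3160

4.3160 days


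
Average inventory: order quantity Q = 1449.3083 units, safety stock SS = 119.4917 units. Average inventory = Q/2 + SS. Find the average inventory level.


Q/2 = 724.6541
Avg = 724.6541 + 119.4917 = 844.1458

844.1458 units


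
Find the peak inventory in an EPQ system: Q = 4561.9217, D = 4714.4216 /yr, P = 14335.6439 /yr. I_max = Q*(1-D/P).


D/P = 0.3289
1 - D/P = 0.6711
I_max = 4561.9217 * 0.6711 = 3061.6876

3061.6876 units


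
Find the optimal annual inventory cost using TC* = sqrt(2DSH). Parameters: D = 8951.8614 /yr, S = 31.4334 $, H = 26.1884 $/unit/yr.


2*D*S*H = 14738173.6742
TC* = sqrt(14738173.6742) = 3839.0329

3839.0329 $/yr


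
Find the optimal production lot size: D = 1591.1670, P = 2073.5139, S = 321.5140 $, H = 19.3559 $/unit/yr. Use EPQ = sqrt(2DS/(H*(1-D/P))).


1 - D/P = 1 - 0.7674 = 0.2326
H*(1-D/P) = 4.5026
2DS = 1023164.9337
EPQ = sqrt(227237.3610) = 476.6942

476.6942 units


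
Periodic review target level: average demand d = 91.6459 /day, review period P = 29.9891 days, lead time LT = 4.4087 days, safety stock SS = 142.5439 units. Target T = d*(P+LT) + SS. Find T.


P + LT = 34.3978
d*(P+LT) = 91.6459 * 34.3978 = 3152.4173
T = 3152.4173 + 142.5439 = 3294.9612

3294.9612 units


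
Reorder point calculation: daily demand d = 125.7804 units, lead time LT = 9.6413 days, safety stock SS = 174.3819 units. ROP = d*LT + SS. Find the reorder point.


d*LT = 125.7804 * 9.6413 = 1212.6866
ROP = 1212.6866 + 174.3819 = 1387.0685

1387.0685 units


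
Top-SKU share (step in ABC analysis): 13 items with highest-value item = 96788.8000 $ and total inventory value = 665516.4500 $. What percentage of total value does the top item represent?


Top item = 96788.8000
Total = 665516.4500
Percentage = 96788.8000 / 665516.4500 * 100 = 14.5434

14.5434%


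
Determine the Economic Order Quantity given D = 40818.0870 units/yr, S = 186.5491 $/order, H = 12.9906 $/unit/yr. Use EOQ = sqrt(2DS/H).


2*D*S = 2 * 40818.0870 * 186.5491 = 15229154.7871
2*D*S/H = 1172321.1235
EOQ = sqrt(1172321.1235) = 1082.7378

1082.7378 units


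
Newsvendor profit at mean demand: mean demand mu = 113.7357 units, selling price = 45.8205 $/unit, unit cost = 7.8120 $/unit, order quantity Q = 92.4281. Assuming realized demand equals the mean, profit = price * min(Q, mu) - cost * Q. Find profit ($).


Sales at mu = min(92.4281, 113.7357) = 92.4281
Revenue = 45.8205 * 92.4281 = 4235.1018
Total cost = 7.8120 * 92.4281 = 722.0483
Profit = 4235.1018 - 722.0483 = 3513.0534

3513.0534 $


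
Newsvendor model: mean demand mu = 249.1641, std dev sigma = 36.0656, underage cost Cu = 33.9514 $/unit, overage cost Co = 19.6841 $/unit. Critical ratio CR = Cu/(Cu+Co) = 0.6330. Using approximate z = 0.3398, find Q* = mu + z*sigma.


CR = Cu/(Cu+Co) = 33.9514/(33.9514+19.6841) = 0.6330
z = 0.3398
Q* = 249.1641 + 0.3398 * 36.0656 = 261.4192

261.4192 units


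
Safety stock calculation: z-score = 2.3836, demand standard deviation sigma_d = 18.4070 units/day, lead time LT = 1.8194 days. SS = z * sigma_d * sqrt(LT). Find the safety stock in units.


sqrt(LT) = sqrt(1.8194) = 1.3489
SS = 2.3836 * 18.4070 * 1.3489 = 59.1808

59.1808 units


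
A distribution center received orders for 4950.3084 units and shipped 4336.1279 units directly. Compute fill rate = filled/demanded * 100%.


FR = 4336.1279 / 4950.3084 * 100 = 87.5931

87.5931%


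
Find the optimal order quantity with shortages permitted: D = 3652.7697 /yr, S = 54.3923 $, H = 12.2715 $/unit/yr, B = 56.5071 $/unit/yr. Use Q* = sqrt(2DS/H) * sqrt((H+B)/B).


sqrt(2DS/H) = 179.9476
sqrt((H+B)/B) = 1.1033
Q* = 179.9476 * 1.1033 = 198.5277

198.5277 units


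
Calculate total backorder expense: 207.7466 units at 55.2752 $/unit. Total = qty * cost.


Total = 207.7466 * 55.2752 = 11483.2349

11483.2349 $


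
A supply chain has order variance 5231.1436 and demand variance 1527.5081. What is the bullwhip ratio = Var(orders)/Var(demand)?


BW = 5231.1436 / 1527.5081 = 3.4246

3.4246


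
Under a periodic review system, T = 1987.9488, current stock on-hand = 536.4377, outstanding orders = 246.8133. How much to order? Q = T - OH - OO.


Inventory position = OH + OO = 536.4377 + 246.8133 = 783.2510
Q = 1987.9488 - 783.2510 = 1204.6978

1204.6978 units


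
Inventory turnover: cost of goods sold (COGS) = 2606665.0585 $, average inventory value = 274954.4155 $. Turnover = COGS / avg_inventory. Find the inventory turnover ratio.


Turnover = 2606665.0585 / 274954.4155 = 9.4804

9.4804


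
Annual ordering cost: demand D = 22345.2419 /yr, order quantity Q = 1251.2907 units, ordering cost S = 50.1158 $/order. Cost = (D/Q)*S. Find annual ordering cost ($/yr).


Number of orders = D/Q = 17.8578
Cost = 17.8578 * 50.1158 = 894.9556

894.9556 $/yr


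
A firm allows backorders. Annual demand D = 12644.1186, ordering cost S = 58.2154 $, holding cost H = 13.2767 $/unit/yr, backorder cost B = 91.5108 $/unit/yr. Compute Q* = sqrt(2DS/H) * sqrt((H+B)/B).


sqrt(2DS/H) = 332.9915
sqrt((H+B)/B) = 1.0701
Q* = 332.9915 * 1.0701 = 356.3294

356.3294 units


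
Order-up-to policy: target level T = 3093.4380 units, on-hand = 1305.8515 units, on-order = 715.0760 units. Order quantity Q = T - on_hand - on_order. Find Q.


Inventory position = OH + OO = 1305.8515 + 715.0760 = 2020.9275
Q = 3093.4380 - 2020.9275 = 1072.5105

1072.5105 units


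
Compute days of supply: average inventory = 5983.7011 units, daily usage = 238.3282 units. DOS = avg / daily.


DOS = 5983.7011 / 238.3282 = 25.1070

25.1070 days


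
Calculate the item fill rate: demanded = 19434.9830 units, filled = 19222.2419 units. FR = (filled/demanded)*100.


FR = 19222.2419 / 19434.9830 * 100 = 98.9054

98.9054%


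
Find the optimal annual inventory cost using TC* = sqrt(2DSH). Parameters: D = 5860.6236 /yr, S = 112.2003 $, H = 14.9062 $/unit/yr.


2*D*S*H = 19603552.8282
TC* = sqrt(19603552.8282) = 4427.5900

4427.5900 $/yr


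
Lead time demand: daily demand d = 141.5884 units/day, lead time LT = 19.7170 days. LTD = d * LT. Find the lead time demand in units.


LTD = 141.5884 * 19.7170 = 2791.6985

2791.6985 units


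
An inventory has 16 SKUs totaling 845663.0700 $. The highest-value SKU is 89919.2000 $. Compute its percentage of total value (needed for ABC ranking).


Top item = 89919.2000
Total = 845663.0700
Percentage = 89919.2000 / 845663.0700 * 100 = 10.6330

10.6330%


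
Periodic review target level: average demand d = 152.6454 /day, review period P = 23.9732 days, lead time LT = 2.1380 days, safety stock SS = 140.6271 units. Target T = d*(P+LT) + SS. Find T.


P + LT = 26.1112
d*(P+LT) = 152.6454 * 26.1112 = 3985.7546
T = 3985.7546 + 140.6271 = 4126.3817

4126.3817 units


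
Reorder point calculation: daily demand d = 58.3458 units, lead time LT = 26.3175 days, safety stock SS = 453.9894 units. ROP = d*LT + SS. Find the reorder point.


d*LT = 58.3458 * 26.3175 = 1535.5156
ROP = 1535.5156 + 453.9894 = 1989.5050

1989.5050 units


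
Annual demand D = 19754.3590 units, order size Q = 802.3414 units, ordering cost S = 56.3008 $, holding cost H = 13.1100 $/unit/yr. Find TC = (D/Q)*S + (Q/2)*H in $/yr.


Ordering cost = D*S/Q = 1386.1758
Holding cost = Q*H/2 = 5259.3479
TC = 1386.1758 + 5259.3479 = 6645.5237

6645.5237 $/yr


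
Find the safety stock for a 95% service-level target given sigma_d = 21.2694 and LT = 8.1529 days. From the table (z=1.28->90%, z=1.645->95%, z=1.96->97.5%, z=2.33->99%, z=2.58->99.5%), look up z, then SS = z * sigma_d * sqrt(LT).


From the table, SL = 95% corresponds to z = 1.645
sqrt(LT) = sqrt(8.1529) = 2.8553
SS = 1.645 * 21.2694 * 2.8553 = 99.9027

99.9027 units


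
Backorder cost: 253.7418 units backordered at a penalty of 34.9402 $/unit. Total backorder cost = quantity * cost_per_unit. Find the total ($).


Total = 253.7418 * 34.9402 = 8865.7892

8865.7892 $


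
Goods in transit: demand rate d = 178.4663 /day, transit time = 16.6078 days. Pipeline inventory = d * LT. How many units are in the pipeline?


Pipeline = 178.4663 * 16.6078 = 2963.9326

2963.9326 units


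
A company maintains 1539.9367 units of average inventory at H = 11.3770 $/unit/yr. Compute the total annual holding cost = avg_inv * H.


Cost = 1539.9367 * 11.3770 = 17519.8598

17519.8598 $/yr


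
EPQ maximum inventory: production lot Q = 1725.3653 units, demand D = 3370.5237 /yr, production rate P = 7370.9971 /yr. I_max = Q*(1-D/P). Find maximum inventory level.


D/P = 0.4573
1 - D/P = 0.5427
I_max = 1725.3653 * 0.5427 = 936.4104

936.4104 units


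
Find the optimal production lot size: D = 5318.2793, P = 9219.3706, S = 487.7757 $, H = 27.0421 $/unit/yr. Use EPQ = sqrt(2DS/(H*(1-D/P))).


1 - D/P = 1 - 0.5769 = 0.4231
H*(1-D/P) = 11.4426
2DS = 5188254.8167
EPQ = sqrt(453415.1655) = 673.3611

673.3611 units


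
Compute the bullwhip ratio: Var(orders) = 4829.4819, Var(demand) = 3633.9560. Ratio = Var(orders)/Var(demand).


BW = 4829.4819 / 3633.9560 = 1.3290

1.3290


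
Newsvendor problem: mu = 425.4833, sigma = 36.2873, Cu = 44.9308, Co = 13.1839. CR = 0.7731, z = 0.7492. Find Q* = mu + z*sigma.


CR = Cu/(Cu+Co) = 44.9308/(44.9308+13.1839) = 0.7731
z = 0.7492
Q* = 425.4833 + 0.7492 * 36.2873 = 452.6697

452.6697 units


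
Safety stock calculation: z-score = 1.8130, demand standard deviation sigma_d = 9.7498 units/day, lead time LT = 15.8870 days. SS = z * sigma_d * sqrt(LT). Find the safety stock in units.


sqrt(LT) = sqrt(15.8870) = 3.9858
SS = 1.8130 * 9.7498 * 3.9858 = 70.4554

70.4554 units


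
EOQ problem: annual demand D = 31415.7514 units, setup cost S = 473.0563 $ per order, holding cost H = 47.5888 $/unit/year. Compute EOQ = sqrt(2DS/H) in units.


2*D*S = 2 * 31415.7514 * 473.0563 = 29722838.2380
2*D*S/H = 624576.3339
EOQ = sqrt(624576.3339) = 790.3014

790.3014 units


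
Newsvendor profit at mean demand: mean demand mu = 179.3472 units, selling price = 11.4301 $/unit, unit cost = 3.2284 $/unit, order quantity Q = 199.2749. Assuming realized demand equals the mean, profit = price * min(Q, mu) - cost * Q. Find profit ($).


Sales at mu = min(199.2749, 179.3472) = 179.3472
Revenue = 11.4301 * 179.3472 = 2049.9564
Total cost = 3.2284 * 199.2749 = 643.3391
Profit = 2049.9564 - 643.3391 = 1406.6173

1406.6173 $


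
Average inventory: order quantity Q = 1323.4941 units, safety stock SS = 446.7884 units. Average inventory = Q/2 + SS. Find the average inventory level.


Q/2 = 661.7470
Avg = 661.7470 + 446.7884 = 1108.5354

1108.5354 units


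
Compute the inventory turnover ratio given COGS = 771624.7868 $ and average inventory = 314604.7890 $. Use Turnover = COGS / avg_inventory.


Turnover = 771624.7868 / 314604.7890 = 2.4527

2.4527


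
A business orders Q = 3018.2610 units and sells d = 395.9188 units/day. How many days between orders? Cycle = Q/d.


Cycle = 3018.2610 / 395.9188 = 7.6234

7.6234 days


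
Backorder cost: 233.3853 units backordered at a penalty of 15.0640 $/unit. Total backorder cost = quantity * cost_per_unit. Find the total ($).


Total = 233.3853 * 15.0640 = 3515.7162

3515.7162 $


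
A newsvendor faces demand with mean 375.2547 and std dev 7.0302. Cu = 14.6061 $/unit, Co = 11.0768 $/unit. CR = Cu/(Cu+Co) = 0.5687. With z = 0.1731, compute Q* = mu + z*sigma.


CR = Cu/(Cu+Co) = 14.6061/(14.6061+11.0768) = 0.5687
z = 0.1731
Q* = 375.2547 + 0.1731 * 7.0302 = 376.4716

376.4716 units


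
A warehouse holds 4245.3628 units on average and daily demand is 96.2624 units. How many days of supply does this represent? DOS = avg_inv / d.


DOS = 4245.3628 / 96.2624 = 44.1020

44.1020 days


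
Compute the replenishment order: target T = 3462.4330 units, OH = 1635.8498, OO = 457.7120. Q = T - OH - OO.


Inventory position = OH + OO = 1635.8498 + 457.7120 = 2093.5618
Q = 3462.4330 - 2093.5618 = 1368.8712

1368.8712 units


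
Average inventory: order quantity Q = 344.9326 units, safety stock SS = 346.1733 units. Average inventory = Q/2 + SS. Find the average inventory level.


Q/2 = 172.4663
Avg = 172.4663 + 346.1733 = 518.6396

518.6396 units


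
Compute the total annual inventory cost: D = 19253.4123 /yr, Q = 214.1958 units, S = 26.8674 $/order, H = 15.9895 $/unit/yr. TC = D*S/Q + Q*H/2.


Ordering cost = D*S/Q = 2415.0293
Holding cost = Q*H/2 = 1712.4419
TC = 2415.0293 + 1712.4419 = 4127.4712

4127.4712 $/yr


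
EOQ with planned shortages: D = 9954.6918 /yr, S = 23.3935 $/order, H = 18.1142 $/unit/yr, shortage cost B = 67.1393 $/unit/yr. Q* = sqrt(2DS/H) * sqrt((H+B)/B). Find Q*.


sqrt(2DS/H) = 160.3492
sqrt((H+B)/B) = 1.1269
Q* = 160.3492 * 1.1269 = 180.6902

180.6902 units


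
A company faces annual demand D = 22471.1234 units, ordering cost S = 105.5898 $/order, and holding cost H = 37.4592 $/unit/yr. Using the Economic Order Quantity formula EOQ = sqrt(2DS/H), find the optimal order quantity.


2*D*S = 2 * 22471.1234 * 105.5898 = 4745442.8512
2*D*S/H = 126682.9738
EOQ = sqrt(126682.9738) = 355.9255

355.9255 units


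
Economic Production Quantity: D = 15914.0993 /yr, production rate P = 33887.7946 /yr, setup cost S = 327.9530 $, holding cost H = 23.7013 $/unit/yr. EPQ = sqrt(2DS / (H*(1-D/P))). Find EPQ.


1 - D/P = 1 - 0.4696 = 0.5304
H*(1-D/P) = 12.5709
2DS = 10438153.2155
EPQ = sqrt(830342.8130) = 911.2315

911.2315 units


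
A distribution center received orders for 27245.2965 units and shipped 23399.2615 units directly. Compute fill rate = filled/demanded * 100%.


FR = 23399.2615 / 27245.2965 * 100 = 85.8837

85.8837%


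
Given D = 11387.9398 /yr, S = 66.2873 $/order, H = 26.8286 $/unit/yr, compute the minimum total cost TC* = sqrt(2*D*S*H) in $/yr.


2*D*S*H = 40504520.8048
TC* = sqrt(40504520.8048) = 6364.3162

6364.3162 $/yr


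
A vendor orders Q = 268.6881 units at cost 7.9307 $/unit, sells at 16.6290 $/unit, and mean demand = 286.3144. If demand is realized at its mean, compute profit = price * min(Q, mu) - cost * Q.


Sales at mu = min(268.6881, 286.3144) = 268.6881
Revenue = 16.6290 * 268.6881 = 4468.0144
Total cost = 7.9307 * 268.6881 = 2130.8847
Profit = 4468.0144 - 2130.8847 = 2337.1297

2337.1297 $


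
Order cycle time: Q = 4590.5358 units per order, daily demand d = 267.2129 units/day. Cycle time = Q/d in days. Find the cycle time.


Cycle = 4590.5358 / 267.2129 = 17.1793

17.1793 days


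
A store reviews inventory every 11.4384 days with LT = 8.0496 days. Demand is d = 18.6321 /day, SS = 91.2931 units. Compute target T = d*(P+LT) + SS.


P + LT = 19.4880
d*(P+LT) = 18.6321 * 19.4880 = 363.1024
T = 363.1024 + 91.2931 = 454.3955

454.3955 units


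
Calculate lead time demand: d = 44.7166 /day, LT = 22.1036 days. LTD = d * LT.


LTD = 44.7166 * 22.1036 = 988.3978

988.3978 units


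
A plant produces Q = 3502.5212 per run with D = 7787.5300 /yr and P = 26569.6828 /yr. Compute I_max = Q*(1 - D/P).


D/P = 0.2931
1 - D/P = 0.7069
I_max = 3502.5212 * 0.7069 = 2475.9380

2475.9380 units


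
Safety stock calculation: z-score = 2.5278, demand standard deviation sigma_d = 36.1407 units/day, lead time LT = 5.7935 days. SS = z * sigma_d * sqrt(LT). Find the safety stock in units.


sqrt(LT) = sqrt(5.7935) = 2.4070
SS = 2.5278 * 36.1407 * 2.4070 = 219.8922

219.8922 units


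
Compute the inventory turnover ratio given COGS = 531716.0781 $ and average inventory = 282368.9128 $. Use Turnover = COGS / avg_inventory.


Turnover = 531716.0781 / 282368.9128 = 1.8831

1.8831


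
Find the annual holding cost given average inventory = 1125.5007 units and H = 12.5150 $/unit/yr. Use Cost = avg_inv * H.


Cost = 1125.5007 * 12.5150 = 14085.6413

14085.6413 $/yr


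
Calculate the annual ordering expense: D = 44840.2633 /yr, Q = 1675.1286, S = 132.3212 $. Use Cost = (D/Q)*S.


Number of orders = D/Q = 26.7683
Cost = 26.7683 * 132.3212 = 3542.0071

3542.0071 $/yr


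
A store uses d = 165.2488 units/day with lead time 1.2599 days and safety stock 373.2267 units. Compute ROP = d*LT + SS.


d*LT = 165.2488 * 1.2599 = 208.1970
ROP = 208.1970 + 373.2267 = 581.4237

581.4237 units


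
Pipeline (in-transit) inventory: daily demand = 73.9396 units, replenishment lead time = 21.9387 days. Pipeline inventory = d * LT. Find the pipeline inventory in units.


Pipeline = 73.9396 * 21.9387 = 1622.1387

1622.1387 units


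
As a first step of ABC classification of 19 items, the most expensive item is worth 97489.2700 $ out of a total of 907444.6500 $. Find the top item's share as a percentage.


Top item = 97489.2700
Total = 907444.6500
Percentage = 97489.2700 / 907444.6500 * 100 = 10.7433

10.7433%


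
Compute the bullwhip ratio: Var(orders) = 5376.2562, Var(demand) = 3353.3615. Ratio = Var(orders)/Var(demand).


BW = 5376.2562 / 3353.3615 = 1.6032

1.6032


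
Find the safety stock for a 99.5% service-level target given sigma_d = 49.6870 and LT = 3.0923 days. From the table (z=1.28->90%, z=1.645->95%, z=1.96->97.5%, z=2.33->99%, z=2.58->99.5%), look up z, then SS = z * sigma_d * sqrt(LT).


From the table, SL = 99.5% corresponds to z = 2.58
sqrt(LT) = sqrt(3.0923) = 1.7585
SS = 2.58 * 49.6870 * 1.7585 = 225.4256

225.4256 units


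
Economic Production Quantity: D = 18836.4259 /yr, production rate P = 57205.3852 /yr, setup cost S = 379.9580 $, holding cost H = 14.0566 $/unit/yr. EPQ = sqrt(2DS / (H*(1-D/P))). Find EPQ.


1 - D/P = 1 - 0.3293 = 0.6707
H*(1-D/P) = 9.4281
2DS = 14314101.4242
EPQ = sqrt(1518240.9398) = 1232.1692

1232.1692 units


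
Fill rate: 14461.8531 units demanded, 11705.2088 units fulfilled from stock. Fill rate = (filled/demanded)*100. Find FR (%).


FR = 11705.2088 / 14461.8531 * 100 = 80.9385

80.9385%


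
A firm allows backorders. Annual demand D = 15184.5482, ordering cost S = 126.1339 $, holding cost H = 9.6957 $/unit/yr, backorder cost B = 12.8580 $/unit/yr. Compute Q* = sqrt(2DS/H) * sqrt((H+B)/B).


sqrt(2DS/H) = 628.5535
sqrt((H+B)/B) = 1.3244
Q* = 628.5535 * 1.3244 = 832.4621

832.4621 units


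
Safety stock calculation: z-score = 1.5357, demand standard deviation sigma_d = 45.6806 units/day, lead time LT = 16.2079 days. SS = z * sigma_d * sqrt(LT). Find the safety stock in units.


sqrt(LT) = sqrt(16.2079) = 4.0259
SS = 1.5357 * 45.6806 * 4.0259 = 282.4240

282.4240 units


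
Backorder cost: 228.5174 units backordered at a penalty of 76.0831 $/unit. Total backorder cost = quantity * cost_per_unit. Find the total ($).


Total = 228.5174 * 76.0831 = 17386.3122

17386.3122 $


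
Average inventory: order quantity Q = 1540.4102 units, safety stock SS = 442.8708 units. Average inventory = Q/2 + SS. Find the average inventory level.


Q/2 = 770.2051
Avg = 770.2051 + 442.8708 = 1213.0759

1213.0759 units


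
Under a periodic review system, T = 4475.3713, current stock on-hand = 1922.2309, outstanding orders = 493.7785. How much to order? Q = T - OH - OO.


Inventory position = OH + OO = 1922.2309 + 493.7785 = 2416.0094
Q = 4475.3713 - 2416.0094 = 2059.3619

2059.3619 units
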